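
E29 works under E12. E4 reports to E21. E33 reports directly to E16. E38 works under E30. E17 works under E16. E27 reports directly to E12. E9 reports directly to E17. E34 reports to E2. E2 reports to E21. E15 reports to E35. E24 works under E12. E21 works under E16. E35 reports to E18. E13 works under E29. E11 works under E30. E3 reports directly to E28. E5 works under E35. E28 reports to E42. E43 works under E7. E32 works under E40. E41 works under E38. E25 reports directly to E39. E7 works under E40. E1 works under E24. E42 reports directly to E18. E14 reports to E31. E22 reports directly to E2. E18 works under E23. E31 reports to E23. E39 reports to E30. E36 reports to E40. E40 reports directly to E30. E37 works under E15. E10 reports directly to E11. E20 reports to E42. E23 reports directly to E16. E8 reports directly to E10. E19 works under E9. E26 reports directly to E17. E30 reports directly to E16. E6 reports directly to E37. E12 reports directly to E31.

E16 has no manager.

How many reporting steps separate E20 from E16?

4

Chain from E20 up to E16: E20 → E42 → E18 → E23 → E16. That is 4 steps up, so E20 is 4 levels below E16.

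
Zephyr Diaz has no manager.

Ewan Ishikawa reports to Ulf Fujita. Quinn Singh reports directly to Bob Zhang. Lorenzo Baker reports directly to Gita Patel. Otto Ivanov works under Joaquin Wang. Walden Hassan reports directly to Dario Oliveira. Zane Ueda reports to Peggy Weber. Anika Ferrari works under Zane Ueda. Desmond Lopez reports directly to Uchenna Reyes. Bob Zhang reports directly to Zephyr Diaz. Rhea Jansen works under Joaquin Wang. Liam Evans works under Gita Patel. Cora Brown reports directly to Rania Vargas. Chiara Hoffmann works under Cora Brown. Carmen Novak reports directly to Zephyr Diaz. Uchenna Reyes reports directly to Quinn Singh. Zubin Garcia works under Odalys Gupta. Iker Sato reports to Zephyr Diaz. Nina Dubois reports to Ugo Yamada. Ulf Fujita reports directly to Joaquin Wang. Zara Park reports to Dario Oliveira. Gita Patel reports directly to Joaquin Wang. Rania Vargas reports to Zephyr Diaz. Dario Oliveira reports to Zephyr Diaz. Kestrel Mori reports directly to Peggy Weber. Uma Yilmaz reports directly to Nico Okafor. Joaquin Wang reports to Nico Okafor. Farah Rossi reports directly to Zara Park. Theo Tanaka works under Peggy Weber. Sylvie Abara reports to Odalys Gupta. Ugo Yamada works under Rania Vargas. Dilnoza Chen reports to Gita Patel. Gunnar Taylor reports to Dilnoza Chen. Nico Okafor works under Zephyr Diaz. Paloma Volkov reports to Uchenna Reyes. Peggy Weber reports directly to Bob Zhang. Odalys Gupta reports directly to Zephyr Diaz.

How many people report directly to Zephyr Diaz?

7

Zephyr Diaz directly manages Bob Zhang, Odalys Gupta, Iker Sato, Nico Okafor, Rania Vargas, Dario Oliveira, Carmen Novak. That is 7 direct reports.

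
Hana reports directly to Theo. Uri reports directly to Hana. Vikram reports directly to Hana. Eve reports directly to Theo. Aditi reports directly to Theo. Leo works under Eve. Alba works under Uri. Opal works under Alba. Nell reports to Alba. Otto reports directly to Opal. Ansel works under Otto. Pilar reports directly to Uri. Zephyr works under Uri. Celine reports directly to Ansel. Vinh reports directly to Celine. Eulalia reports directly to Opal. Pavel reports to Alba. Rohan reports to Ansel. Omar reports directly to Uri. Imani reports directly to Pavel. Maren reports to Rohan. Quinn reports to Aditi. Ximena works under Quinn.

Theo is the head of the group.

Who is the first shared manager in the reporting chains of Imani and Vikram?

Imani's chain of managers is Pavel, Alba, Uri, Hana, Theo. Vikram's chain of managers is Hana, Theo. The first manager that appears in both chains is Hana.

Hana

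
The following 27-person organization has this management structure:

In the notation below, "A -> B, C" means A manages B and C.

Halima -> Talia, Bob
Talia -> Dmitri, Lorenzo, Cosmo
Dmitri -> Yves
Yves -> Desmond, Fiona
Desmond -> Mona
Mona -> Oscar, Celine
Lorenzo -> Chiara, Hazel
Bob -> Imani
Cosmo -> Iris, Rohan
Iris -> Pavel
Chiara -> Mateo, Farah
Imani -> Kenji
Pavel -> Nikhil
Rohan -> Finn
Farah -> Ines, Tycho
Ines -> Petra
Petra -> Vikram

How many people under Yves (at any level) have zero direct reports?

3

The people in Yves's organization with no one reporting to them are Fiona, Celine, Oscar. That is 3.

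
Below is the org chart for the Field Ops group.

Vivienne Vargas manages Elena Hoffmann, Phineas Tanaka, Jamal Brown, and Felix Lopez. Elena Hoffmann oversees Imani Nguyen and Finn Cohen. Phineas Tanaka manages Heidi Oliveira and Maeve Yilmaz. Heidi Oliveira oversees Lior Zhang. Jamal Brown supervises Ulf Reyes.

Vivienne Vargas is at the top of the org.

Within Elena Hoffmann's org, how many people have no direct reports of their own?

The people in Elena Hoffmann's organization with no one reporting to them are Finn Cohen, Imani Nguyen. That is 2.

2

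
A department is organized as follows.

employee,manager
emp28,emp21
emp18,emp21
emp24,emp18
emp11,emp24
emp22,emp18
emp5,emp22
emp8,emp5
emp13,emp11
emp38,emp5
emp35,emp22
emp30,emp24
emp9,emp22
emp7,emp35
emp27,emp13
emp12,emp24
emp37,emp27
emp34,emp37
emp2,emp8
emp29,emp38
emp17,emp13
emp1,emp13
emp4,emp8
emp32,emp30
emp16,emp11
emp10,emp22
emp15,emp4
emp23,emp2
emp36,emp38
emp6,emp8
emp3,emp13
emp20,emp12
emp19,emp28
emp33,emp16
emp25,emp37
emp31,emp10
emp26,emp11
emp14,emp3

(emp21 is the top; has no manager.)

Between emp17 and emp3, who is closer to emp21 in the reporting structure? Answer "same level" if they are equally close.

same level

Both emp17 and emp3 are 5 levels below emp21.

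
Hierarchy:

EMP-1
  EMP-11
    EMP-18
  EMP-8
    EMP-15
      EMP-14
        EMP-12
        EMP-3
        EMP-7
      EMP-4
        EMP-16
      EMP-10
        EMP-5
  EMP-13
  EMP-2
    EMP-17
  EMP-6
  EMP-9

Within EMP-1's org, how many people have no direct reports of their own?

The people in EMP-1's organization with no one reporting to them are EMP-9, EMP-6, EMP-17, EMP-13, EMP-5, EMP-16, EMP-7, EMP-3, EMP-12, EMP-18. That is 10.

10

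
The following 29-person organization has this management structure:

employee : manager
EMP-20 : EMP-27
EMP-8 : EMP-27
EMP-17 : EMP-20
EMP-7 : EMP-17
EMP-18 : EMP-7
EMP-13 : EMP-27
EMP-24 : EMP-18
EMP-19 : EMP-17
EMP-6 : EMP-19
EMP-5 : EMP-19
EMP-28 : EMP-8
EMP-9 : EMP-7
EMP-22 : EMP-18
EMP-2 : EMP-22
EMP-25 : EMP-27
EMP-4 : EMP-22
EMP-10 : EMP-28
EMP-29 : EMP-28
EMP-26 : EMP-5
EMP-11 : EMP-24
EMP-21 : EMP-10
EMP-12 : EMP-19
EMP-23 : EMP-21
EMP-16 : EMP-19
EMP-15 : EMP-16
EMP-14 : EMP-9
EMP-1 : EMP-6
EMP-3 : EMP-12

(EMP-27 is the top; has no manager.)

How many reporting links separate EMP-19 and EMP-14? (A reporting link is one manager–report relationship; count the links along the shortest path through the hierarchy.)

EMP-19 is 1 level below EMP-17, and EMP-14 is 3 levels below EMP-17 (their lowest common manager). The shortest path runs up from EMP-19 to EMP-17 and back down to EMP-14: 1 + 3 = 4 links.

4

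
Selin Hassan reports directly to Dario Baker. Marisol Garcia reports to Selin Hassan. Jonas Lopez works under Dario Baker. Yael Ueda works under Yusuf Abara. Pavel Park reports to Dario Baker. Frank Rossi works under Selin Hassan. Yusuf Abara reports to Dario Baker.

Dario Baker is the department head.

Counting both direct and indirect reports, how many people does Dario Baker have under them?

Dario Baker directly manages Yusuf Abara, Selin Hassan, Pavel Park, Jonas Lopez. Under Yusuf Abara: Yael Ueda (1). Under Selin Hassan: Frank Rossi, Marisol Garcia (2). Pavel Park has no reports. Jonas Lopez has no reports. So Dario Baker's organization is 4 direct reports plus everyone under them: 2 + 3 + 1 + 1 = 7.

7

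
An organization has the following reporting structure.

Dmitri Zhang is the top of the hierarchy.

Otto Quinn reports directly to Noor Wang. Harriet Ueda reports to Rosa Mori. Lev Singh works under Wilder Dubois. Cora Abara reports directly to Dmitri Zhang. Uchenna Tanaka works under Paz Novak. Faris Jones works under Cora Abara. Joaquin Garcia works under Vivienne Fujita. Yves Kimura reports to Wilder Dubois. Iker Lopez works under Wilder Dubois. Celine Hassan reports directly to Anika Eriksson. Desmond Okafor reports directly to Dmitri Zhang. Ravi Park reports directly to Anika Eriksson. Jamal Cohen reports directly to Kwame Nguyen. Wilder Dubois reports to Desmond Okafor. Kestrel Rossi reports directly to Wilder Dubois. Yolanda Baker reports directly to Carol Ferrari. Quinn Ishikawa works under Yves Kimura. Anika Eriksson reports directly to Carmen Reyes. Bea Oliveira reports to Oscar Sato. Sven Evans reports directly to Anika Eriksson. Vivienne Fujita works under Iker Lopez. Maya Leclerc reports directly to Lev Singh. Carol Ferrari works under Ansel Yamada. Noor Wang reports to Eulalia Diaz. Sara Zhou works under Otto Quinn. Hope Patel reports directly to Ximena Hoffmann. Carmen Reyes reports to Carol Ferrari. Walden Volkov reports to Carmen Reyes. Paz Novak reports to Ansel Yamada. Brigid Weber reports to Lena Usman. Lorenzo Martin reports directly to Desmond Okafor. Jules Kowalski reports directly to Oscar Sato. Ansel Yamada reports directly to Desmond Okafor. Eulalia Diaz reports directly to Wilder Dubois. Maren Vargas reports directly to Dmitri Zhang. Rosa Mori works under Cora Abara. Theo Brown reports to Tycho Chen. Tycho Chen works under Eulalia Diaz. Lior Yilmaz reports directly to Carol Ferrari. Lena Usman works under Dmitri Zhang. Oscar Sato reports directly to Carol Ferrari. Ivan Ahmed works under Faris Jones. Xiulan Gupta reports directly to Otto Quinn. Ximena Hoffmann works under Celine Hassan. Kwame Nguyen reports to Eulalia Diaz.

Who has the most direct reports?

Direct-report counts: Dmitri Zhang has 4; Lena Usman has 1; Cora Abara has 2; Rosa Mori has 1; Faris Jones has 1; Desmond Okafor has 3; Wilder Dubois has 5; Iker Lopez has 1; Vivienne Fujita has 1; Yves Kimura has 1; Lev Singh has 1; Eulalia Diaz has 3; Kwame Nguyen has 1; Tycho Chen has 1; Noor Wang has 1; Otto Quinn has 2; Ansel Yamada has 2; Paz Novak has 1; Carol Ferrari has 4; Oscar Sato has 2; Carmen Reyes has 2; Anika Eriksson has 3; Celine Hassan has 1; Ximena Hoffmann has 1. The largest is 5, held by Wilder Dubois.

Wilder Dubois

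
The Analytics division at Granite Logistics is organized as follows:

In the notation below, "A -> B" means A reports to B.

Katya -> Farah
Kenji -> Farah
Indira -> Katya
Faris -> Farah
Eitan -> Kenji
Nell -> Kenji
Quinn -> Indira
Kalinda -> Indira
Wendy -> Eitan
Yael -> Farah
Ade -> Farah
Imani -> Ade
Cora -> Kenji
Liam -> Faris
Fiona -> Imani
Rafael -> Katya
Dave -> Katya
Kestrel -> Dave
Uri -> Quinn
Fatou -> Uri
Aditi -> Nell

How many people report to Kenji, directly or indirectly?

5

Kenji directly manages Eitan, Nell, Cora. Under Eitan: Wendy (1). Under Nell: Aditi (1). Cora has no reports. So Kenji's organization is 3 direct reports plus everyone under them: 2 + 2 + 1 = 5.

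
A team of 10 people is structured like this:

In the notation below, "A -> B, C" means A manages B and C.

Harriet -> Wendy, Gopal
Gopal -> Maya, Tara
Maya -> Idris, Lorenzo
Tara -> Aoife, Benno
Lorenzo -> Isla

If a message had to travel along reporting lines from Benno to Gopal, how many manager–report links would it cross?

Benno is in Gopal's organization: the chain from Benno up to Gopal is Benno → Tara → Gopal, which is 2 links.

2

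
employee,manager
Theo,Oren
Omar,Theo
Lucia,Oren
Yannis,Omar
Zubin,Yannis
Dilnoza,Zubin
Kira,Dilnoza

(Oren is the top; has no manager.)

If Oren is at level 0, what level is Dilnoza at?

5

Chain from Dilnoza up to Oren: Dilnoza → Zubin → Yannis → Omar → Theo → Oren. That is 5 steps up, so Dilnoza is 5 levels below Oren.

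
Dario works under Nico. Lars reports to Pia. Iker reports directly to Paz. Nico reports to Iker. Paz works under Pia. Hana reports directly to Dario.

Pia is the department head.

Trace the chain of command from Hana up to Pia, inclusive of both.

Hana reports to Dario. Dario reports to Nico. Nico reports to Iker. Iker reports to Paz. Paz reports to Pia. Pia is at the top.

Hana -> Dario -> Nico -> Iker -> Paz -> Pia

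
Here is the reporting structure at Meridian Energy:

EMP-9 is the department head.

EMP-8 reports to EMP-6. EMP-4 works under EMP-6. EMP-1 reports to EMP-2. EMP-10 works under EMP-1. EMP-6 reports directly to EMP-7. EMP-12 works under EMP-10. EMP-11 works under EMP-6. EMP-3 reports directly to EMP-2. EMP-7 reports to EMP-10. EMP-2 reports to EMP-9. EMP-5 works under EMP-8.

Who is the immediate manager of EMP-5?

EMP-5 reports directly to EMP-8.

EMP-8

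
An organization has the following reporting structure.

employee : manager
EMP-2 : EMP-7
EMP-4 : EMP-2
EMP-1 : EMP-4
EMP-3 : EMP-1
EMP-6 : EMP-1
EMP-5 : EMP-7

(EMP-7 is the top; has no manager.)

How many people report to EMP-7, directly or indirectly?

EMP-7 directly manages EMP-2, EMP-5. Under EMP-2: EMP-4, EMP-1, EMP-6, EMP-3 (4). EMP-5 has no reports. So EMP-7's organization is 2 direct reports plus everyone under them: 5 + 1 = 6.

6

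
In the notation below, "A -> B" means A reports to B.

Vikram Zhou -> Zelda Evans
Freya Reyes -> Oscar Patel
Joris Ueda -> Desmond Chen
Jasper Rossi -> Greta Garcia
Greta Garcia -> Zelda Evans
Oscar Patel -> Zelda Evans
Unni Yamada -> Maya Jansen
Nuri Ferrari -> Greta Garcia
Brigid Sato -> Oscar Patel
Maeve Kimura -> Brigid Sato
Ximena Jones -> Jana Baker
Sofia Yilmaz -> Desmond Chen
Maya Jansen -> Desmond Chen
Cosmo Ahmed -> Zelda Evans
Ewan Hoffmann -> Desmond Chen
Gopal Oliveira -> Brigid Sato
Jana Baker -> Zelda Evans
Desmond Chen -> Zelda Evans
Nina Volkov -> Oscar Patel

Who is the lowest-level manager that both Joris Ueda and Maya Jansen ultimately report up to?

Desmond Chen

Joris Ueda's chain of managers is Desmond Chen, Zelda Evans. Maya Jansen's chain of managers is Desmond Chen, Zelda Evans. The first manager that appears in both chains is Desmond Chen.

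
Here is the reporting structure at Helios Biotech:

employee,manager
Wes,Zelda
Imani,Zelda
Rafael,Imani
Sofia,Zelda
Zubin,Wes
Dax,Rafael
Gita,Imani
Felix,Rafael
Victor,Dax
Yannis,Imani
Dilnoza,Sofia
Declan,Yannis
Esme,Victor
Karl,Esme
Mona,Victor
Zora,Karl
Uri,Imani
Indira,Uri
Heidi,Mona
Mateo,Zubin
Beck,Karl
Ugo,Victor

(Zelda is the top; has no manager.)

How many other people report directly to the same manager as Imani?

Imani reports to Zelda. Zelda's other direct reports are Wes, Sofia — 2 peers.

2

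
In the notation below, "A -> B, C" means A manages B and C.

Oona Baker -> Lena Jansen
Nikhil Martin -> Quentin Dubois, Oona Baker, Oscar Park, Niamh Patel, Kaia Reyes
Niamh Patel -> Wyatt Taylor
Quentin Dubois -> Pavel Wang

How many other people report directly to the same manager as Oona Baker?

Oona Baker reports to Nikhil Martin. Nikhil Martin's other direct reports are Quentin Dubois, Oscar Park, Niamh Patel, Kaia Reyes — 4 peers.

4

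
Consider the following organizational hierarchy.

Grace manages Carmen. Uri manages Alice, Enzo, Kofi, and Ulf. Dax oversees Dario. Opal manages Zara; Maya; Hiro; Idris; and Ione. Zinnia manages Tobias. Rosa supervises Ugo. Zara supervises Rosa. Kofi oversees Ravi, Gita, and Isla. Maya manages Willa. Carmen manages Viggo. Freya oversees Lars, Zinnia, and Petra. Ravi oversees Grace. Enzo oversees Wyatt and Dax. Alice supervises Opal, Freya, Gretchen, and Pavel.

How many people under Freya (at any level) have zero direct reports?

3

The people in Freya's organization with no one reporting to them are Petra, Tobias, Lars. That is 3.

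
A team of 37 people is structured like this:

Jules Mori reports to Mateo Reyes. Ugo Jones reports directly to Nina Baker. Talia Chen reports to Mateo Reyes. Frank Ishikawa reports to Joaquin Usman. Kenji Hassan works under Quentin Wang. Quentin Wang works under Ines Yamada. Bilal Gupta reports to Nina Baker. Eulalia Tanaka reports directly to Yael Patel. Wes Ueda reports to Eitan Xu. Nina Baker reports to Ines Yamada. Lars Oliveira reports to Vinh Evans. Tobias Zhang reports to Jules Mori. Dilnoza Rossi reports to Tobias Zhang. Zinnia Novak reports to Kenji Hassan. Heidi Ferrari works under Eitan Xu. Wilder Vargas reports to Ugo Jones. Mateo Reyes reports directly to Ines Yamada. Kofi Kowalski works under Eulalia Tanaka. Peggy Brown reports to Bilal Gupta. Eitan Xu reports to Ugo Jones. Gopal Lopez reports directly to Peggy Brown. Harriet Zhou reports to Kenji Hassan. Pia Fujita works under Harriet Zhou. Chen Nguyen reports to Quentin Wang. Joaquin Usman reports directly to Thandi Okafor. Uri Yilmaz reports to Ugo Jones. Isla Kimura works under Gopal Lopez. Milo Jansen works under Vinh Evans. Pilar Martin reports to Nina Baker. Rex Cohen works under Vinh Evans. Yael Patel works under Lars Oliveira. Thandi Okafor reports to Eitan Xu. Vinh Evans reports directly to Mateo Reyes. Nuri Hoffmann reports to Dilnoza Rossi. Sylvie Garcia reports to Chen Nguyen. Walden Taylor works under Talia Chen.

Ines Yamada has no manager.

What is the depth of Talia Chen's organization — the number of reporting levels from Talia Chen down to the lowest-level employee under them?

1

The longest chain under Talia Chen runs Talia Chen → Walden Taylor, which is 1 level below Talia Chen.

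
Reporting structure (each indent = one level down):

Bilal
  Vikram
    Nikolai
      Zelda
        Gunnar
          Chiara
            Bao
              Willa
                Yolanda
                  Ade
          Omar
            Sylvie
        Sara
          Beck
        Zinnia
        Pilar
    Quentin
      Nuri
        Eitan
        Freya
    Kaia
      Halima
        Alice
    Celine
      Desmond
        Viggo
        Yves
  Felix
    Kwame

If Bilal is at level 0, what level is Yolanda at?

8

Chain from Yolanda up to Bilal: Yolanda → Willa → Bao → Chiara → Gunnar → Zelda → Nikolai → Vikram → Bilal. That is 8 steps up, so Yolanda is 8 levels below Bilal.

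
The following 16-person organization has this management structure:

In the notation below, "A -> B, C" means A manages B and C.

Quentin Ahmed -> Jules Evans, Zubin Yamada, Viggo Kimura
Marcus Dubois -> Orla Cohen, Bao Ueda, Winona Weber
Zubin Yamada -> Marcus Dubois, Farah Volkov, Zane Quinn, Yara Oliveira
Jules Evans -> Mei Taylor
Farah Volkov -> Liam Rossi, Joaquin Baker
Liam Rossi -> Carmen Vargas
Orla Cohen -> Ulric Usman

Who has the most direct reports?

Direct-report counts: Quentin Ahmed has 3; Zubin Yamada has 4; Farah Volkov has 2; Liam Rossi has 1; Marcus Dubois has 3; Orla Cohen has 1; Jules Evans has 1. The largest is 4, held by Zubin Yamada.

Zubin Yamada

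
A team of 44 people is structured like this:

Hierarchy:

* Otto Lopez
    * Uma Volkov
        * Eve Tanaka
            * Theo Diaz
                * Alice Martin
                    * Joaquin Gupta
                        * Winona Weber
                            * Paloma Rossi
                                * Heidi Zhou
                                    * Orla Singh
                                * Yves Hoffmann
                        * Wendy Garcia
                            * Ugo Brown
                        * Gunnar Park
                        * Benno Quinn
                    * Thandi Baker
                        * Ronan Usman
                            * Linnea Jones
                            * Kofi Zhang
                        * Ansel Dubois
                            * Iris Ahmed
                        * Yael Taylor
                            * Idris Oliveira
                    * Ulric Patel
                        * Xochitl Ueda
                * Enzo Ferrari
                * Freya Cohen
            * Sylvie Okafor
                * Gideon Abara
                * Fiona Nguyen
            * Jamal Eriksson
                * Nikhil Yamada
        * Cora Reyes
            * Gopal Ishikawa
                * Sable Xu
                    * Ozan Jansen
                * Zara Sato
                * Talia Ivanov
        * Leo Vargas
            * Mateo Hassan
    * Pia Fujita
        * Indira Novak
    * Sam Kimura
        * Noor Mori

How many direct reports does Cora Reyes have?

Cora Reyes directly manages Gopal Ishikawa. That is 1 direct report.

1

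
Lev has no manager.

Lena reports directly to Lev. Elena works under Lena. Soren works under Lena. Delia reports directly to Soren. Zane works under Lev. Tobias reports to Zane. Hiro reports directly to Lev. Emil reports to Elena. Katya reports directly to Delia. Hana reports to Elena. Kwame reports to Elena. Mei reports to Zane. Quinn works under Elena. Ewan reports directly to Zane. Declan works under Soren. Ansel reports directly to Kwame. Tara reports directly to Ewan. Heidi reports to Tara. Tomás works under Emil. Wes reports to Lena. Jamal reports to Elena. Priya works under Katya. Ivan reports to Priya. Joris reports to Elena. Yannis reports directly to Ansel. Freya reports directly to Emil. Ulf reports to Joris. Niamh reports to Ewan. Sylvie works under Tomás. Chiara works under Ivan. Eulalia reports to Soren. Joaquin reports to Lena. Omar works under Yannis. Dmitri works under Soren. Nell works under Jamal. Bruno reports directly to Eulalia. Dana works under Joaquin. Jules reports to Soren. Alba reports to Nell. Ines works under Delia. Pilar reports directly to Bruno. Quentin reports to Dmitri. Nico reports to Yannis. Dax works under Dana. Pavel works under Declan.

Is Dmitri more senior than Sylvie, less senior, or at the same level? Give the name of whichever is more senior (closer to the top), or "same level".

Dmitri is 3 levels below Lev; Sylvie is 5. Dmitri is higher.

Dmitri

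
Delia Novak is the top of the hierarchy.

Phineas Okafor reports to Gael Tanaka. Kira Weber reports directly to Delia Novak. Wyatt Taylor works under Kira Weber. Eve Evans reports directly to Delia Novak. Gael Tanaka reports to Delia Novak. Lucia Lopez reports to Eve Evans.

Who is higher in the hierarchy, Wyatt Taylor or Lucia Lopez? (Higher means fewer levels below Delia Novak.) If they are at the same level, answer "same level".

same level

Both Wyatt Taylor and Lucia Lopez are 2 levels below Delia Novak.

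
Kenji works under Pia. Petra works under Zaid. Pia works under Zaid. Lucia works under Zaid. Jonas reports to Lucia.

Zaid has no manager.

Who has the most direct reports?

Zaid

Direct-report counts: Zaid has 3; Lucia has 1; Pia has 1. The largest is 3, held by Zaid.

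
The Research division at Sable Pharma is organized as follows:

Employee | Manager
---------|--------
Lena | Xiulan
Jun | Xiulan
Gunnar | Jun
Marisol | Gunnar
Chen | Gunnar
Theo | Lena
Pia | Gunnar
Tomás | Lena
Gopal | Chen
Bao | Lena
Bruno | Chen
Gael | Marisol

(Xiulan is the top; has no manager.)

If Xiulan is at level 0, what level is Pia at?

Chain from Pia up to Xiulan: Pia → Gunnar → Jun → Xiulan. That is 3 steps up, so Pia is 3 levels below Xiulan.

3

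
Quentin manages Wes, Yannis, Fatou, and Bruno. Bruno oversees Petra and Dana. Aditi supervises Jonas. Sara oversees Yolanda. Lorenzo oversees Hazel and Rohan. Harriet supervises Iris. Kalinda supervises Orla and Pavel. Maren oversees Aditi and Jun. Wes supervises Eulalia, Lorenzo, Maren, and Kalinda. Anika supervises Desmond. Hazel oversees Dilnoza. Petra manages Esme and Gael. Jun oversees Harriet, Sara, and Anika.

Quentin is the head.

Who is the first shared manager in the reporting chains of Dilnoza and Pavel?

Wes

Dilnoza's chain of managers is Hazel, Lorenzo, Wes, Quentin. Pavel's chain of managers is Kalinda, Wes, Quentin. The first manager that appears in both chains is Wes.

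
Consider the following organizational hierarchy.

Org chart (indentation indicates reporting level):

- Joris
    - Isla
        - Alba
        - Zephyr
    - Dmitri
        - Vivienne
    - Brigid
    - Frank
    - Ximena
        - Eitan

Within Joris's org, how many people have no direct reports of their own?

The people in Joris's organization with no one reporting to them are Eitan, Frank, Brigid, Vivienne, Zephyr, Alba. That is 6.

6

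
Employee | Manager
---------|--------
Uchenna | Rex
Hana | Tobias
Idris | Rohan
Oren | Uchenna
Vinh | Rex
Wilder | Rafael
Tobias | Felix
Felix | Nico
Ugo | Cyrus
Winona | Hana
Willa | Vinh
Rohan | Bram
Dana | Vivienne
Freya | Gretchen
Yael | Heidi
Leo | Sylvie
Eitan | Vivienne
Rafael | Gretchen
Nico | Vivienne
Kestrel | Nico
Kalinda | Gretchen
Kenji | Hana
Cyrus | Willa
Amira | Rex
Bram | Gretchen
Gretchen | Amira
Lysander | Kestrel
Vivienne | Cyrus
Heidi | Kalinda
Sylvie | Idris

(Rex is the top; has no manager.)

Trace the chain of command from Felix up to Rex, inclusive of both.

Felix -> Nico -> Vivienne -> Cyrus -> Willa -> Vinh -> Rex

Felix reports to Nico. Nico reports to Vivienne. Vivienne reports to Cyrus. Cyrus reports to Willa. Willa reports to Vinh. Vinh reports to Rex. Rex is at the top.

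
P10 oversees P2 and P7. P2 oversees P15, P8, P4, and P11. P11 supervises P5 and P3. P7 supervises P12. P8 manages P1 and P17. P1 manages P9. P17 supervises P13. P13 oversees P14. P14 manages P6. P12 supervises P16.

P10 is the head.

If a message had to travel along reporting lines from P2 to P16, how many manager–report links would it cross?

4

P2 is 1 level below P10, and P16 is 3 levels below P10 (their lowest common manager). The shortest path runs up from P2 to P10 and back down to P16: 1 + 3 = 4 links.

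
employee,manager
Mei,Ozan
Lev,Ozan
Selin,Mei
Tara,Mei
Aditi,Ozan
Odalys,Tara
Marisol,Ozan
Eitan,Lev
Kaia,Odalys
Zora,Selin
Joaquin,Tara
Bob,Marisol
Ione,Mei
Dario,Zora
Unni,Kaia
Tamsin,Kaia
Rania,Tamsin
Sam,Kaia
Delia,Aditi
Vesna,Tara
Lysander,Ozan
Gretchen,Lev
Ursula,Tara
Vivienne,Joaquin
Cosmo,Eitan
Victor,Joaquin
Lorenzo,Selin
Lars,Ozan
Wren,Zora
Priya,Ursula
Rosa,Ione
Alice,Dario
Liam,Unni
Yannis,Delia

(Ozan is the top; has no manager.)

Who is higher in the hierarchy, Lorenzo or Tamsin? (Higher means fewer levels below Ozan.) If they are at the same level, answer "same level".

Lorenzo is 3 levels below Ozan; Tamsin is 5. Lorenzo is higher.

Lorenzo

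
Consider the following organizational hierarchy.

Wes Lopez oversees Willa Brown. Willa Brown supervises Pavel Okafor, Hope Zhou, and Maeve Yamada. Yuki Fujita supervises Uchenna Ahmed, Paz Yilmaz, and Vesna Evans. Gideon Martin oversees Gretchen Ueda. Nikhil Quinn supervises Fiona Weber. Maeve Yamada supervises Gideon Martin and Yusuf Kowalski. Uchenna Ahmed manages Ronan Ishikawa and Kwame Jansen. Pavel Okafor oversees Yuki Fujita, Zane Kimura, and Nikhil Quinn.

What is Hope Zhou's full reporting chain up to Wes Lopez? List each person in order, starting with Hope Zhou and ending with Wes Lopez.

Hope Zhou reports to Willa Brown. Willa Brown reports to Wes Lopez. Wes Lopez is at the top.

Hope Zhou -> Willa Brown -> Wes Lopez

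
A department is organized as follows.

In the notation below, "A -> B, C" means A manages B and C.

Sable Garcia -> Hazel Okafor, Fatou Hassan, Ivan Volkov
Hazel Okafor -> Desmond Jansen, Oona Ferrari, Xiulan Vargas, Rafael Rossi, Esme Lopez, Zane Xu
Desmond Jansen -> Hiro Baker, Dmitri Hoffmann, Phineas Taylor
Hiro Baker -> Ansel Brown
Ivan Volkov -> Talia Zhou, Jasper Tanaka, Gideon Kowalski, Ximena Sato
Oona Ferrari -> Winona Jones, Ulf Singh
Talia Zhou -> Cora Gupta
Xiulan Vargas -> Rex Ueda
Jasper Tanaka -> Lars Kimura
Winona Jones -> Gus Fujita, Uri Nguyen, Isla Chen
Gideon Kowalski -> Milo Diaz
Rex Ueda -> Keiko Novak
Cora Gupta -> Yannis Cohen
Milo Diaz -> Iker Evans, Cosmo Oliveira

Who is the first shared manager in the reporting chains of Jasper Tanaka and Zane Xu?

Sable Garcia

Jasper Tanaka's chain of managers is Ivan Volkov, Sable Garcia. Zane Xu's chain of managers is Hazel Okafor, Sable Garcia. The first manager that appears in both chains is Sable Garcia.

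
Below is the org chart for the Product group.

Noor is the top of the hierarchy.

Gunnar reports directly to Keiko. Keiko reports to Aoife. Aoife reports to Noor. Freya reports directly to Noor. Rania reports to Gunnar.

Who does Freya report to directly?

Noor

Freya reports directly to Noor.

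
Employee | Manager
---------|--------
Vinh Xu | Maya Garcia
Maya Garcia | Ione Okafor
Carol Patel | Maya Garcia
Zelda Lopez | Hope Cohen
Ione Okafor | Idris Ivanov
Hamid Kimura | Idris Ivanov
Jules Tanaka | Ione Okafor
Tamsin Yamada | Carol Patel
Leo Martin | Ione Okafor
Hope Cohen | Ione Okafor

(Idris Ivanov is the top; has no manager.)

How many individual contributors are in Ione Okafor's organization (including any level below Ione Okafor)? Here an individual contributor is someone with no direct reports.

The people in Ione Okafor's organization with no one reporting to them are Leo Martin, Jules Tanaka, Tamsin Yamada, Vinh Xu, Zelda Lopez. That is 5.

5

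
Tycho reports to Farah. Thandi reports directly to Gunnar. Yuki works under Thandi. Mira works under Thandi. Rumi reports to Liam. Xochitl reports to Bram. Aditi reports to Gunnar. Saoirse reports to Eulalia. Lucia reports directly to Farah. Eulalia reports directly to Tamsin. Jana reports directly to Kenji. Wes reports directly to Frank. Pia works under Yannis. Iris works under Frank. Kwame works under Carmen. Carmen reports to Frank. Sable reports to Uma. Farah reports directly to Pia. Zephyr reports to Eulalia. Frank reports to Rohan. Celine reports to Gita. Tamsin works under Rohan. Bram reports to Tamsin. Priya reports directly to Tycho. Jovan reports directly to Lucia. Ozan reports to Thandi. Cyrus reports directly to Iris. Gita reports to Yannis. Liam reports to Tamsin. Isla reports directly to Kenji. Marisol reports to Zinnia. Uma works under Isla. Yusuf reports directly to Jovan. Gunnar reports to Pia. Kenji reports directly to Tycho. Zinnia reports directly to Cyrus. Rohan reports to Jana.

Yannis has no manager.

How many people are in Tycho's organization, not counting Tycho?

Tycho directly manages Kenji, Priya. Under Kenji: Isla, Uma, Sable, Jana, Rohan, Frank, Wes, Carmen, Kwame, Iris, Cyrus, Zinnia, Marisol, Tamsin, Liam, Rumi, Bram, Xochitl, Eulalia, Zephyr, Saoirse (21). Priya has no reports. So Tycho's organization is 2 direct reports plus everyone under them: 22 + 1 = 23.

23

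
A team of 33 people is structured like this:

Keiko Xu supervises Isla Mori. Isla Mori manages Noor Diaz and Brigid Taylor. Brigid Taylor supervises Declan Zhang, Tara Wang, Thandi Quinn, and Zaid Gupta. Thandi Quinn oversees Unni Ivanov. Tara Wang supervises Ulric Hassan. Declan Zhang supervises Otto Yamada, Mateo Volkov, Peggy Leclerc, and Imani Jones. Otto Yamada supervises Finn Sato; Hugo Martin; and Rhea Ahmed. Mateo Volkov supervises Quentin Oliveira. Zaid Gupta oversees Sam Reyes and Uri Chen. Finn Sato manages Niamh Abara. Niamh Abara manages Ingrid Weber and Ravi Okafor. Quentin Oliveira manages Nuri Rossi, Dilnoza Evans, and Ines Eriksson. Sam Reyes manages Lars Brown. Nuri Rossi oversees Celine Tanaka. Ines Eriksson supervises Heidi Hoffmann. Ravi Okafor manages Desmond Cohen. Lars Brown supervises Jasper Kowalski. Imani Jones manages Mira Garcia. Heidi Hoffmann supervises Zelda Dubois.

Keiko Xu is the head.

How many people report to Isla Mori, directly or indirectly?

Isla Mori directly manages Noor Diaz, Brigid Taylor. Noor Diaz has no reports. Under Brigid Taylor: Zaid Gupta, Uri Chen, Sam Reyes, Lars Brown, Jasper Kowalski, Declan Zhang, Imani Jones, Mira Garcia, Peggy Leclerc, Mateo Volkov, Quentin Oliveira, Ines Eriksson, Heidi Hoffmann, Zelda Dubois, Dilnoza Evans, Nuri Rossi, Celine Tanaka, Otto Yamada, Rhea Ahmed, Hugo Martin, Finn Sato, Niamh Abara, Ravi Okafor, Desmond Cohen, Ingrid Weber, Tara Wang, Ulric Hassan, Thandi Quinn, Unni Ivanov (29). So Isla Mori's organization is 2 direct reports plus everyone under them: 1 + 30 = 31.

31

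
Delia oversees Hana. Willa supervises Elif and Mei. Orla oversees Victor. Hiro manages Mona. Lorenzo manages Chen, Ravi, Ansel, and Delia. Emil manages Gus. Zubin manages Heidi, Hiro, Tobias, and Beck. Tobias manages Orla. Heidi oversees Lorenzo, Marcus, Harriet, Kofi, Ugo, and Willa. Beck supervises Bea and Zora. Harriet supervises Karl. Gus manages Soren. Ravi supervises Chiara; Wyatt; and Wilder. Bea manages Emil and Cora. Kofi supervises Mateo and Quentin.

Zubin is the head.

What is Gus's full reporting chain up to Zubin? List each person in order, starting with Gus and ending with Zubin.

Gus reports to Emil. Emil reports to Bea. Bea reports to Beck. Beck reports to Zubin. Zubin is at the top.

Gus -> Emil -> Bea -> Beck -> Zubin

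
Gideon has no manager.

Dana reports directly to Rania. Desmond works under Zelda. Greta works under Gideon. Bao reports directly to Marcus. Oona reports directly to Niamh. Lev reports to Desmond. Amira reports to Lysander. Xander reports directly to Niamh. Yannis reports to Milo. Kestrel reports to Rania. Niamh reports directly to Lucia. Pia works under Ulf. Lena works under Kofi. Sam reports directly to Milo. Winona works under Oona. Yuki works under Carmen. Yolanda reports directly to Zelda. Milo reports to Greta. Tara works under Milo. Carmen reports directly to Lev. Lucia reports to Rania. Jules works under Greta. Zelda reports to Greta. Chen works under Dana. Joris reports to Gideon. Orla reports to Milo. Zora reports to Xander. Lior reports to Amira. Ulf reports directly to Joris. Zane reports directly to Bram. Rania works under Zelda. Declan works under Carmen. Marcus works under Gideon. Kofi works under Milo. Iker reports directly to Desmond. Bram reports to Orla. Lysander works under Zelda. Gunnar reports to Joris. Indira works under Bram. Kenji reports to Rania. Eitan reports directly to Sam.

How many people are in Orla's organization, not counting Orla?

Orla directly manages Bram. Under Bram: Indira, Zane (2). That's 3 in total.

3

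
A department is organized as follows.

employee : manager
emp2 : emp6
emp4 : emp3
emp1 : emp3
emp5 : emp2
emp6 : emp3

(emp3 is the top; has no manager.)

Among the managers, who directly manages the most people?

Direct-report counts: emp3 has 3; emp6 has 1; emp2 has 1. The largest is 3, held by emp3.

emp3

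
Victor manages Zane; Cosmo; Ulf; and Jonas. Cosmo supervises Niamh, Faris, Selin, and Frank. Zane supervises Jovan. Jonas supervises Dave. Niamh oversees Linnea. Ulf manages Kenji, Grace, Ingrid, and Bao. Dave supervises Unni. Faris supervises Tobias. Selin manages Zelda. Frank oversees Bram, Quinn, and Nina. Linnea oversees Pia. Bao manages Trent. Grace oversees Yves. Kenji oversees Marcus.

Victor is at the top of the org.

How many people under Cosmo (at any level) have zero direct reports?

6

The people in Cosmo's organization with no one reporting to them are Nina, Quinn, Bram, Zelda, Tobias, Pia. That is 6.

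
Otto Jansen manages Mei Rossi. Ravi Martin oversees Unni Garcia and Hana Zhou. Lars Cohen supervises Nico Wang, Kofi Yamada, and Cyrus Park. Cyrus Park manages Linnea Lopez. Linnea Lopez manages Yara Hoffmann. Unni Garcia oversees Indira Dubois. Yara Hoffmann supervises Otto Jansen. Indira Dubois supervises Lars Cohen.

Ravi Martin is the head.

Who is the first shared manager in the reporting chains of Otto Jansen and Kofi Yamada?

Lars Cohen

Otto Jansen's chain of managers is Yara Hoffmann, Linnea Lopez, Cyrus Park, Lars Cohen, Indira Dubois, Unni Garcia, Ravi Martin. Kofi Yamada's chain of managers is Lars Cohen, Indira Dubois, Unni Garcia, Ravi Martin. The first manager that appears in both chains is Lars Cohen.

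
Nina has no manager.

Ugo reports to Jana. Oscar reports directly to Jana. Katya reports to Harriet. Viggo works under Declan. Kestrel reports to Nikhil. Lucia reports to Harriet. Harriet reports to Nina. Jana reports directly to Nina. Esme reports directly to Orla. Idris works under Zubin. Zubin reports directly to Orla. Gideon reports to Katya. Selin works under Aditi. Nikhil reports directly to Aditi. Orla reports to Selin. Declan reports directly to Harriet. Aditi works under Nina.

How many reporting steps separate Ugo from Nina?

2

Chain from Ugo up to Nina: Ugo → Jana → Nina. That is 2 steps up, so Ugo is 2 levels below Nina.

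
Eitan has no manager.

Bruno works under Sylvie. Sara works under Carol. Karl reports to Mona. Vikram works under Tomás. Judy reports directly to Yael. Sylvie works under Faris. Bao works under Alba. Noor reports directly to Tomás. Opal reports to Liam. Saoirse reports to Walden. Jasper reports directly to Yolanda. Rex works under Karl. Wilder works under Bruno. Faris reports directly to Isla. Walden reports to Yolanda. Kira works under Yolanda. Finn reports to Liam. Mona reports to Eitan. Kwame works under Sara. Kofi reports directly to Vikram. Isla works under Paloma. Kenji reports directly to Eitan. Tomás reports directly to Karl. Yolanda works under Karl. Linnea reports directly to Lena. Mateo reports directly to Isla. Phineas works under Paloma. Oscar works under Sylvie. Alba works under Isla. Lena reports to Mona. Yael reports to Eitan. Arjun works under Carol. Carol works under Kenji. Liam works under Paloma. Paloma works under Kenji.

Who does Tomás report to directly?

Tomás reports directly to Karl.

Karl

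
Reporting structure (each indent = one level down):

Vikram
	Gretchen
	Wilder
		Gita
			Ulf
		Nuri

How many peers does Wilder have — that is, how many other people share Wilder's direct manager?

Wilder reports to Vikram. Vikram's other direct reports are Gretchen — 1 peer.

1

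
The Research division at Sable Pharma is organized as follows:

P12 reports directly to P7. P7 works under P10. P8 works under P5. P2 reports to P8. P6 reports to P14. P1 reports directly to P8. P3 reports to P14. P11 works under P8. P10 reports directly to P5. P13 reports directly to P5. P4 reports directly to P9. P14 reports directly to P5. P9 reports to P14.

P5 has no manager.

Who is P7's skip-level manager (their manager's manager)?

P5

P7 reports to P10, and P10 reports to P5. So P7's skip-level manager is P5.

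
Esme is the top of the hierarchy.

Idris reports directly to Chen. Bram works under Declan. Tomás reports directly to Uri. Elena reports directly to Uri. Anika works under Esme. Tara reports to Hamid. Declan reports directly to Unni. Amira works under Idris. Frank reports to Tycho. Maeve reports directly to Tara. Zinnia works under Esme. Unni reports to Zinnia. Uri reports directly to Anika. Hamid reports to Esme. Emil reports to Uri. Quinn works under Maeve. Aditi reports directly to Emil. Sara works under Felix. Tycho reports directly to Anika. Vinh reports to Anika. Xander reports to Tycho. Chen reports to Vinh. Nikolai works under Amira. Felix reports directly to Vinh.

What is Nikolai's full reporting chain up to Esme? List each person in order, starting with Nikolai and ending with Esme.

Nikolai reports to Amira. Amira reports to Idris. Idris reports to Chen. Chen reports to Vinh. Vinh reports to Anika. Anika reports to Esme. Esme is at the top.

Nikolai -> Amira -> Idris -> Chen -> Vinh -> Anika -> Esme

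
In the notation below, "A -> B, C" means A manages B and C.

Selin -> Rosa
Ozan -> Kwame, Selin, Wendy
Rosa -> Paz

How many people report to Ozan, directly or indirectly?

Ozan directly manages Kwame, Selin, Wendy. Kwame has no reports. Under Selin: Rosa, Paz (2). Wendy has no reports. So Ozan's organization is 3 direct reports plus everyone under them: 1 + 3 + 1 = 5.

5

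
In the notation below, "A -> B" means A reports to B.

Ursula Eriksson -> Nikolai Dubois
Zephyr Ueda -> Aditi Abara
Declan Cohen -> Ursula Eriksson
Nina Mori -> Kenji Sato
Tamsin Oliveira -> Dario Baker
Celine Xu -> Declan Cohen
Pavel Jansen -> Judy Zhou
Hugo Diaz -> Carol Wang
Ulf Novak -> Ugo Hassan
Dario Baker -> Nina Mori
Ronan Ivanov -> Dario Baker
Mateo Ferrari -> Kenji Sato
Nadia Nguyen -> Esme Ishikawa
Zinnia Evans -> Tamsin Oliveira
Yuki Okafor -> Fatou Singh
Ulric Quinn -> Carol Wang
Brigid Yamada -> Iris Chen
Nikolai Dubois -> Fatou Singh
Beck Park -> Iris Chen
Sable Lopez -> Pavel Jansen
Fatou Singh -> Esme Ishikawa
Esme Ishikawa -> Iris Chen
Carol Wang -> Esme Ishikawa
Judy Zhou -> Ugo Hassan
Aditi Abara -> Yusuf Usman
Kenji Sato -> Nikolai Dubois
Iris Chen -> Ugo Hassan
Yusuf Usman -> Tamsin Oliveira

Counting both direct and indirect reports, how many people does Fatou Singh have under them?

15

Fatou Singh directly manages Nikolai Dubois, Yuki Okafor. Under Nikolai Dubois: Ursula Eriksson, Declan Cohen, Celine Xu, Kenji Sato, Mateo Ferrari, Nina Mori, Dario Baker, Ronan Ivanov, Tamsin Oliveira, Zinnia Evans, Yusuf Usman, Aditi Abara, Zephyr Ueda (13). Yuki Okafor has no reports. So Fatou Singh's organization is 2 direct reports plus everyone under them: 14 + 1 = 15.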